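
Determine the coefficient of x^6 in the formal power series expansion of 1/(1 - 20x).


The geometric series identity gives 1/(1 - c x) = sum_{k>=0} c^k x^k, so the coefficient of x^k is c^k.
Here c = 20 and k = 6.
Computing: 20^6 = 64000000

64000000


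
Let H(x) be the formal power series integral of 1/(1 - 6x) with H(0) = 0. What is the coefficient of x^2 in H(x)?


1/(1 - 6x) = sum_{k>=0} 6^k x^k. Integrating termwise with H(0) = 0:
H(x) = sum_{k>=0} 6^k x^(k+1) / (k+1) = sum_{m>=1} 6^(m-1) x^m / m.
For m = 2: 6^1/2 = 6/2 = 3.

3


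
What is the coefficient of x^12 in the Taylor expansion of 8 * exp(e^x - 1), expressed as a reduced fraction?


exp(e^x - 1) = sum_{k>=0} Bell_k x^k / k!, where Bell_k is the k-th Bell number.
So the coefficient of x^12 is 8 * Bell_12 / 12!.
Computing: Bell_12 = 4213597 and 12! = 479001600, giving
8 * 4213597/479001600 = 4213597/59875200.

4213597/59875200


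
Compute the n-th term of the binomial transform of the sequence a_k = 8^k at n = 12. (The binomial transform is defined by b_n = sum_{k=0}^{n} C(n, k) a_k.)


With a_k = 8^k, b_n = sum_{k=0}^{n} C(n, k) 8^k = (1 + 8)^n by the binomial theorem.
For n = 12: (1 + 8)^12 = 9^12 = 282429536481.

282429536481


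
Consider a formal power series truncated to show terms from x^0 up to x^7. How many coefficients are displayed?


From x^0 to x^7 inclusive, the count is 7 - 0 + 1 = 8.

8


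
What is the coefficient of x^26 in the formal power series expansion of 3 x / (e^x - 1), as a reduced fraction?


The exponential generating function for Bernoulli numbers is
x / (e^x - 1) = sum_{k>=0} B_k x^k / k!.
So the coefficient of x^26 in 3 x / (e^x - 1) is 3 B_26 / 26!.
Computing: B_26 = 8553103/6, 26! = 403291461126605635584000000, giving
3 * 8553103/6 / 403291461126605635584000000 = 657931/62044840173323943936000000.

657931/62044840173323943936000000


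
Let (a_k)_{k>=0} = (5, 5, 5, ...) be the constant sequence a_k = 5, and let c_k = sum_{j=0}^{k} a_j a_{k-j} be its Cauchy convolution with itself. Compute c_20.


Since a_j = 5 for all j >= 0, the convolution sum becomes
c_k = sum_{j=0}^{k} 5 * 5 = 25 * (k + 1).
Equivalently, the generating function of (a_k) is 5/(1 - x) and its square is 25/(1 - x)^2 = sum_{k>=0} 25(k + 1) x^k.
For k = 20: 25 * 21 = 525.

525


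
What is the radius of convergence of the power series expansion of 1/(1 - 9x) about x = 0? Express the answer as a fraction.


Expanding 1/(1 - 9x) = sum_{k>=0} 9^k x^k, the series converges when |9x| < 1, i.e., |x| < 1/9.
So the radius of convergence is 1/9 = 1/9.

1/9


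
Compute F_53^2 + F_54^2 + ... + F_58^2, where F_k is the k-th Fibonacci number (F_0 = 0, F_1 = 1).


There is a standard identity sum_{k=0}^{N} F_k^2 = F_N * F_{N+1} (proved inductively from the telescoping relation F_k^2 = F_k F_{k+1} - F_{k-1} F_k). Then
sum_{k=53}^{58} F_k^2 = F_58 F_59 - F_52 F_53.
Computing: F_58 = 591286729879, F_59 = 956722026041, F_52 = 32951280099, F_53 = 53316291173.
Sum = 591286729879 * 956722026041 - 32951280099 * 53316291173 = 563940198136713006512912.

563940198136713006512912


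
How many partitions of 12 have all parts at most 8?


Using the generating function (1-x)^(-1)(1-x^2)^(-1)...(1-x^8)^(-1),
the coefficient of x^12 counts these restricted partitions.
Result = 70

70


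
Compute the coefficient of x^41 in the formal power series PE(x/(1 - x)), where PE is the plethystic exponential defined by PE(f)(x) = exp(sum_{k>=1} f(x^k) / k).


For f(x) = x/(1 - x) we have
sum_{k>=1} f(x^k) / k = sum_{k>=1} (1/k) * x^k / (1 - x^k) = sum_{k, m >= 1} x^(k m) / k,
which after exponentiating simplifies to
PE(x/(1 - x)) = prod_{k>=1} 1 / (1 - x^k).
This is the generating function for the partition function p(n), so the coefficient of x^41 is p(41).
Computing p(41) by dynamic programming over parts 1, 2, ..., 41: p(41) = 44583.

44583


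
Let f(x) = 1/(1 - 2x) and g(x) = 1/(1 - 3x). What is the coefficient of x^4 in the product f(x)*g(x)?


The coefficient of x^n in f*g is the Cauchy product: sum_{k=0}^{n} a^k * b^(n-k).
With a=2, b=3, n=4:
sum_{k=0}^{4} 2^k * 3^(4-k)
= 211

211


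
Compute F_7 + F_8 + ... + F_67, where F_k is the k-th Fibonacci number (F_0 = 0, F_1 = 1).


Use the identity sum_{k=0}^{N} F_k = F_{N+2} - 1 (which follows from F_{k+2} - F_{k+1} = F_k). Then
sum_{k=7}^{67} F_k = (F_{69} - 1) - (F_{8} - 1) = F_{69} - F_{8}.
Computing: F_{69} = 117669030460994, F_{8} = 21, so
Sum = 117669030460994 - 21 = 117669030460973.

117669030460973


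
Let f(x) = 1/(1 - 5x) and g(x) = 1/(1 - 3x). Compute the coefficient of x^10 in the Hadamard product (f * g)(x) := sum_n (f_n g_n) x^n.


f has coefficients f_k = 5^k and g has coefficients g_k = 3^k, so the Hadamard product has coefficient (f*g)_k = 5^k * 3^k = 15^k.
For k = 10: 15^10 = 576650390625.

576650390625


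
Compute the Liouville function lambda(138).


The Liouville function is lambda(k) = (-1)^Omega(k), where Omega(k) counts the prime factors of k with multiplicity.
Factoring: 138 = 2 * 3 * 23, so Omega(138) = 3.
lambda(138) = (-1)^3 = -1.

-1


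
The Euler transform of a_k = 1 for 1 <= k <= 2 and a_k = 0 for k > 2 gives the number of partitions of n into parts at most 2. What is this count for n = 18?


Partitions of 18 into parts at most 2:
Using generating function (1-x)^(-1)(1-x^2)^(-1),
the coefficient of x^18 = 10

10


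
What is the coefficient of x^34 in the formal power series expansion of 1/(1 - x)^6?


The negative binomial / multiset identity is
1/(1 - x)^r = sum_{k>=0} C(k + r - 1, r - 1) x^k.
Here r = 6 and k = 34, so the coefficient is
C(34 + 5, 5) = C(39, 5)
= 575757

575757


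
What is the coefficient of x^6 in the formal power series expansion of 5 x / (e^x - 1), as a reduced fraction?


The exponential generating function for Bernoulli numbers is
x / (e^x - 1) = sum_{k>=0} B_k x^k / k!.
So the coefficient of x^6 in 5 x / (e^x - 1) is 5 B_6 / 6!.
Computing: B_6 = 1/42, 6! = 720, giving
5 * 1/42 / 720 = 1/6048.

1/6048


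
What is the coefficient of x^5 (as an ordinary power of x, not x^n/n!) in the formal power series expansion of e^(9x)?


The exponential series is e^y = sum_{k>=0} y^k / k!. Substituting y = 9x gives
e^(9x) = sum_{k>=0} 9^k x^k / k!.
So the coefficient of x^n is a^n/n! with a = 9, n = 5:
9^5 / 5! = 59049/120 = 19683/40

19683/40


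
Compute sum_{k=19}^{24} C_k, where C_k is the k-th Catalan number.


C_19 through C_24: 1767263190, 6564120420, 24466267020, 91482563640, 343059613650, 1289904147324
Sum = 1767263190 + 6564120420 + 24466267020 + 91482563640 + 343059613650 + 1289904147324
= 1757243975244

1757243975244


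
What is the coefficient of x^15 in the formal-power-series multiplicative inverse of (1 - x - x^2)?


Let the inverse be f(x) = sum_{k>=0} a_k x^k. From f(x) * (1 - x - x^2) = 1 and matching coefficients:
 x^0: a_0 = 1.
 x^1: a_1 - a_0 = 0, so a_1 = 1.
 x^k (k >= 2): a_k - a_{k-1} - a_{k-2} = 0, i.e. a_k = a_{k-1} + a_{k-2}.
This is the Fibonacci-type recurrence shifted so that a_0 = a_1 = 1.
Iterating: a_0=1, a_1=1, a_2=2, a_3=3, a_4=5, a_5=8, a_6=13, a_7=21, a_8=34, a_9=55, ...
a_15 = 987.

987


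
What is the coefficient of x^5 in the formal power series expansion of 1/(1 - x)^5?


The expansion 1/(1 - x)^r = sum_{k>=0} C(k + r - 1, r - 1) x^k follows from the multiset / negative-binomial theorem (or from repeated differentiation of the geometric series).
For r = 5 and k = 5:
C(9, 4) = 362880 / (24 * 120) = 126.

126


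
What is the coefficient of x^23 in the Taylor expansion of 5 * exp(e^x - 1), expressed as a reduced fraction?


exp(e^x - 1) = sum_{k>=0} Bell_k x^k / k!, where Bell_k is the k-th Bell number.
So the coefficient of x^23 is 5 * Bell_23 / 23!.
Computing: Bell_23 = 44152005855084346 and 23! = 25852016738884976640000, giving
5 * 44152005855084346/25852016738884976640000 = 22076002927542173/2585201673888497664000.

22076002927542173/2585201673888497664000


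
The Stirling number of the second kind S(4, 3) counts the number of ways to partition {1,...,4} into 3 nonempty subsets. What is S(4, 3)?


Using the explicit formula S(n,k) = (1/k!) sum_{j=0}^{k} (-1)^(k-j) C(k,j) j^n:
S(4, 3) = 6
Equivalently, S(n,k) is n! times the coefficient of x^n in the EGF (e^x - 1)^k / k!.

6


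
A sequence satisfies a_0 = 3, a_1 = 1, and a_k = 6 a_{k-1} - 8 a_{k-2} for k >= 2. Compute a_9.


The characteristic equation is t^2 - 6 t + 8 = 0, with roots r_1 = 4 and r_2 = 2 (so c_1 = r_1 + r_2, c_2 = -r_1 r_2 as required).
One can use the closed form a_n = A r_1^n + B r_2^n, but direct iteration is more reliable:
a_0 = 3, a_1 = 1, a_2 = -18, a_3 = -116, a_4 = -552, a_5 = -2384, a_6 = -9888, a_7 = -40256, a_8 = -162432, a_9 = -652544.
So a_9 = -652544.

-652544


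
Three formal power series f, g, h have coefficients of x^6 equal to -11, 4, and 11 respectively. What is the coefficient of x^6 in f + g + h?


Series addition is componentwise:
-11 + 4 + 11
= 4

4


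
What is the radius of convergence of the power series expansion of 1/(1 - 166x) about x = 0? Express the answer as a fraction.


Expanding 1/(1 - 166x) = sum_{k>=0} 166^k x^k, the series converges when |166x| < 1, i.e., |x| < 1/166.
So the radius of convergence is 1/166 = 1/166.

1/166


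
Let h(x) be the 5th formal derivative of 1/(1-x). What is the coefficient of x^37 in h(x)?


Differentiating 5 times: d^5/dx^5 [1/(1-x)] = 5!/(1-x)^6.
The expansion 1/(1-x)^6 = sum_{k>=0} C(k+5, 5) x^k, so the coefficient of x^n in 5!/(1-x)^6 is 5! * C(n+5, 5).
For n = 37: 120 * C(42, 5) = 120 * 850668 = 102080160

102080160


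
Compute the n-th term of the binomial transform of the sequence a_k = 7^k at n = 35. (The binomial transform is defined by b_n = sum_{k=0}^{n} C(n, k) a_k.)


With a_k = 7^k, b_n = sum_{k=0}^{n} C(n, k) 7^k = (1 + 7)^n by the binomial theorem.
For n = 35: (1 + 7)^35 = 8^35 = 40564819207303340847894502572032.

40564819207303340847894502572032


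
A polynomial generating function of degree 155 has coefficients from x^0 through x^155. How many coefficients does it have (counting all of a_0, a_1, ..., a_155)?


A polynomial of degree 155 takes the form a_0 + a_1 x + ... + a_155 x^155.
The number of coefficients is 155 + 1 = 156.

156


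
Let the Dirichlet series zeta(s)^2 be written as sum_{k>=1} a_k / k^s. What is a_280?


The Dirichlet convolution of the constant function 1 with itself gives (1 * 1)(k) = sum_{d | k} 1 = d(k), the number of positive divisors of k.
Since zeta(s) = sum_{k>=1} 1/k^s, we have zeta(s)^2 = sum_{k>=1} d(k)/k^s, so a_k = d(k).
For k = 280: the divisors are 1, 2, 4, 5, 7, 8, 10, 14, 20, 28, 35, 40, 56, 70, 140, 280.
Count = 16.

16


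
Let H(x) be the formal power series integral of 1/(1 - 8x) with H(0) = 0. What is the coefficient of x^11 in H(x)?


1/(1 - 8x) = sum_{k>=0} 8^k x^k. Integrating termwise with H(0) = 0:
H(x) = sum_{k>=0} 8^k x^(k+1) / (k+1) = sum_{m>=1} 8^(m-1) x^m / m.
For m = 11: 8^10/11 = 1073741824/11 = 1073741824/11.

1073741824/11


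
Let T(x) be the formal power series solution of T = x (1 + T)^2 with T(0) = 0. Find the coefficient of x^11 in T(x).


Apply the Lagrange inversion formula: if T = x * phi(T) with phi(t) = (1 + t)^2, then [x^n] T = (1/n) [t^(n-1)] phi(t)^n = (1/n) [t^(n-1)] (1 + t)^(2n) = (1/n) C(2n, n-1).
Using the identity C(2n, n-1) = C(2n, n) * n / (n+1), the unscaled factor equals C(2n, n) / (n+1) = C_n, the n-th Catalan number.
For n = 11: C_11 = C(22, 11) / 12 = 705432/12 = 58786 = 58786.

58786


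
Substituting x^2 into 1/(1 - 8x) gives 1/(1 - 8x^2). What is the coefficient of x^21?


Since 1/(1 - 8x^2) only has even powers of x,
the coefficient of x^21 (odd) is 0.

0


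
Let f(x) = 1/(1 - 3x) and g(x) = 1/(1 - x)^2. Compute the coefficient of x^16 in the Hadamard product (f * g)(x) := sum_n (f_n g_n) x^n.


f has coefficients f_k = 3^k. For g = 1/(1 - x)^2 the coefficient is g_k = C(k + 1, 1) = k + 1. The Hadamard coefficient is (f * g)_k = 3^k * (k + 1).
For k = 16: 3^16 * 17 = 43046721 * 17 = 731794257.

731794257


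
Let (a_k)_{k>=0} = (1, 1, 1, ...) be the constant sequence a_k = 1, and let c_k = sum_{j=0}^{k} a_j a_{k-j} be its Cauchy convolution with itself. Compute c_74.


Since a_j = 1 for all j >= 0, the convolution sum becomes
c_k = sum_{j=0}^{k} 1 * 1 = 1 * (k + 1).
Equivalently, the generating function of (a_k) is 1/(1 - x) and its square is 1/(1 - x)^2 = sum_{k>=0} 1(k + 1) x^k.
For k = 74: 1 * 75 = 75.

75


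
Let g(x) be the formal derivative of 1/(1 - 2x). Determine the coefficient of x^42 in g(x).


Differentiate termwise: d/dx sum_{k>=0} 2^k x^k = sum_{k>=1} k 2^k x^(k-1) = sum_{j>=0} (j+1) 2^(j+1) x^j.
Equivalently, d/dx [1/(1 - 2x)] = 2/(1 - 2x)^2.
For j = 42: 43 * 2^43 = 43 * 8796093022208 = 378231999954944.

378231999954944


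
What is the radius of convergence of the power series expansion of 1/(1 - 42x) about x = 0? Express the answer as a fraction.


Expanding 1/(1 - 42x) = sum_{k>=0} 42^k x^k, the series converges when |42x| < 1, i.e., |x| < 1/42.
So the radius of convergence is 1/42 = 1/42.

1/42


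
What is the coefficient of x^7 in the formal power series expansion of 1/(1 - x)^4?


The expansion 1/(1 - x)^r = sum_{k>=0} C(k + r - 1, r - 1) x^k follows from the multiset / negative-binomial theorem (or from repeated differentiation of the geometric series).
For r = 4 and k = 7:
C(10, 3) = 3628800 / (6 * 5040) = 120.

120


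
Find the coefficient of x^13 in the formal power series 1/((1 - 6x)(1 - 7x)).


By partial fractions or Cauchy convolution:
The coefficient equals sum_{k=0}^{13} 6^k * 7^(13-k).
= 599858908753

599858908753


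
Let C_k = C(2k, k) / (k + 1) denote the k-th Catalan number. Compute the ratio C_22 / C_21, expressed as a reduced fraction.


Using C_k = (2k)! / (k! (k+1)!), the ratio C_{k+1}/C_k simplifies to
C_{k+1}/C_k = [(2k+2)! / ((k+1)! (k+2)!)] * [k! (k+1)! / (2k)!]
 = (2k+2)(2k+1) / ((k+1)(k+2)) = 2(2k+1) / (k+2).
For k = 21: 2(2*21 + 1) / (21 + 2) = 86/23 = 86/23.

86/23


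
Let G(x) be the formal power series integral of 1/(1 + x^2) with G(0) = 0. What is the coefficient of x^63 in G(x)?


1/(1 + x^2) = sum_{j>=0} (-1)^j x^(2j). Integrating termwise with G(0) = 0:
G(x) = sum_{j>=0} (-1)^j x^(2j+1) / (2j+1) = arctan(x).
Only odd powers are nonzero. For x^63 write 63 = 2*31 + 1, giving
(-1)^31 / 63 = -1/63 = -1/63.

-1/63


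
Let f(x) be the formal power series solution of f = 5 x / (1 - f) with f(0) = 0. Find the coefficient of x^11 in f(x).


Apply Lagrange inversion: f = 5 x * phi(f) with phi(t) = 1/(1 - t), so
[x^n] f = 5^n * (1/n) [t^(n-1)] phi(t)^n = 5^n * (1/n) [t^(n-1)] (1 - t)^(-n) = 5^n * (1/n) C(2n - 2, n - 1) = 5^n * C_{n-1}.
For n = 11: C_10 = C(20, 10) / 11 = 184756/11 = 16796.
With the 5^11 = 48828125 factor, the coefficient is 48828125 * 16796 = 820117187500.

820117187500


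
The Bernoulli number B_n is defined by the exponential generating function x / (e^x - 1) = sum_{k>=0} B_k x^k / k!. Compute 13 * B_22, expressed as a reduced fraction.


Bernoulli numbers can also be computed recursively via B_0 = 1 and sum_{j=0}^{m} C(m+1, j) B_j = 0 for m >= 1. Odd-index Bernoulli numbers vanish for k >= 3.
Computing B_22 = 854513/138, so 13 * B_22 = 13 * 854513/138 = 11108669/138.

11108669/138


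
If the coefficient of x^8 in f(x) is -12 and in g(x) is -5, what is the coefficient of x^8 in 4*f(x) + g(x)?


Scalar multiplication scales coefficients: 4 * -12 = -48.
Then add the g coefficient: -48 + -5
= -53

-53


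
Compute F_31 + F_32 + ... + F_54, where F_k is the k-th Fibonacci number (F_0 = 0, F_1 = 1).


Use the identity sum_{k=0}^{N} F_k = F_{N+2} - 1 (which follows from F_{k+2} - F_{k+1} = F_k). Then
sum_{k=31}^{54} F_k = (F_{56} - 1) - (F_{32} - 1) = F_{56} - F_{32}.
Computing: F_{56} = 225851433717, F_{32} = 2178309, so
Sum = 225851433717 - 2178309 = 225849255408.

225849255408


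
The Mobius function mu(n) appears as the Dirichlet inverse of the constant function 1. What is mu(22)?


22 = 2 * 11 (all distinct primes).
mu(22) = (-1)^2 = 1

1


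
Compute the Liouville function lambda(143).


The Liouville function is lambda(k) = (-1)^Omega(k), where Omega(k) counts the prime factors of k with multiplicity.
Factoring: 143 = 11 * 13, so Omega(143) = 2.
lambda(143) = (-1)^2 = 1.

1


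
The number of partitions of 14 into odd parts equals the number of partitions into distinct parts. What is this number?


Computing partitions of 14 into odd parts (1, 3, 5, ...):
Using the generating function prod_{k>=0} 1/(1-x^(2k+1)),
the count is 22

22


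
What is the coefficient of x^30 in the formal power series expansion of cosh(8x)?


The Maclaurin series is cosh(t) = sum_{m>=0} t^(2m) / (2m)!, so substituting t = 8x, only even powers of x are nonzero, with coefficient of x^(2m) equal to 8^(2m) / (2m)!.
For x^30 the coefficient is 8^30/30! = 1237940039285380274899124224/265252859812191058636308480000000 = 18446744073709551616/3952575621190533915703125.

18446744073709551616/3952575621190533915703125


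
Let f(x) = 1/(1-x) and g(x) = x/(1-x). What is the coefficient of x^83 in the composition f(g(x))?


First simplify the composition: f(g(x)) = 1/(1 - x/(1-x)) = (1-x)/((1-x) - x) = (1-x)/(1-2x).
Now extract the coefficient. Write (1-x)/(1-2x) = 1/(1-2x) - x/(1-2x).
The coefficient of x^n in 1/(1-2x) is 2^n, and in x/(1-2x) is 2^(n-1) (for n >= 1).
So the coefficient of x^83 is 2^83 - 2^82 = 9671406556917033397649408 - 4835703278458516698824704 = 4835703278458516698824704.

4835703278458516698824704


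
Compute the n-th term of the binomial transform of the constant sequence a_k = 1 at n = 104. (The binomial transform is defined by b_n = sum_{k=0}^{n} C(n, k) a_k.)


With a_k = 1 for all k, b_n = sum_{k=0}^{n} C(n, k) = 2^n by the binomial theorem.
For n = 104: 2^104 = 20282409603651670423947251286016.

20282409603651670423947251286016


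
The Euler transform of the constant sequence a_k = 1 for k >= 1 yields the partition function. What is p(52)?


The Euler transform converts the sequence a_k = 1 into the number of integer partitions.
Using the recurrence or dynamic programming:
p(52) = 281589

281589


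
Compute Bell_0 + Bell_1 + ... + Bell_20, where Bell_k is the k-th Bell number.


Recall Bell_k counts set partitions of a k-set (with Bell_0 = 1 by convention).
Bell_0 through Bell_20: 1, 1, 2, 5, 15, 52, 203, 877, 4140, 21147, 115975, 678570, 4213597, 27644437, 190899322, 1382958545, 10480142147, 82864869804, 682076806159, 5832742205057, 51724158235372
Sum = 1 + 1 + 2 + 5 + 15 + 52 + 203 + 877 + 4140 + 21147 + 115975 + 678570 + 4213597 + 27644437 + 190899322 + 1382958545 + 10480142147 + 82864869804 + 682076806159 + 5832742205057 + 51724158235372 = 58333928795428.

58333928795428


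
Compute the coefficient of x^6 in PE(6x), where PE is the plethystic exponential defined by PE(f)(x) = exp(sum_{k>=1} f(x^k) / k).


With f(x) = 6x, the exponent is sum_{k>=1} 6 x^k / k = 6 * (-ln(1 - x)). Exponentiating:
PE(6x) = exp(-6 ln(1 - x)) = 1/(1 - x)^6.
By the negative binomial expansion, [x^n] 1/(1 - x)^6 = C(n + 5, 5).
For n = 6: C(11, 5) = 462.

462


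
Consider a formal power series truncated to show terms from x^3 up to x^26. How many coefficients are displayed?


From x^3 to x^26 inclusive, the count is 26 - 3 + 1 = 24.

24


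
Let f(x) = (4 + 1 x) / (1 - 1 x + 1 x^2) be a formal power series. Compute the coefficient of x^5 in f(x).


Write f(x) = sum_{k>=0} a_k x^k. Multiplying both sides by 1 - 1 x + 1 x^2 gives
(1 - 1 x + 1 x^2) sum_{k>=0} a_k x^k = 4 + 1 x.
Matching coefficients:
 x^0: a_0 = 4
 x^1: a_1 - 1 a_0 = 1  =>  a_1 = 1*4 + 1 = 5
 x^k (k >= 2): a_k = 1 a_{k-1} - 1 a_{k-2}.
Iterating: a_2 = 1, a_3 = -4, a_4 = -5, a_5 = -1.
So the coefficient of x^5 is -1.

-1


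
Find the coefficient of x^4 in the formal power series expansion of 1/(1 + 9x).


Write 1/(1 + c x) = 1/(1 - (-c) x) and apply the geometric-series identity
1/(1 - y) = sum_{k>=0} y^k to get 1/(1 + c x) = sum_{k>=0} (-c)^k x^k.
So the coefficient of x^k is (-c)^k = (-1)^k * c^k.
Here c = 9 and k = 4:
(-9)^4 = 1 * 6561 = 6561

6561


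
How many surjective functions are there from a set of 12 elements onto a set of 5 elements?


By inclusion-exclusion on which target elements are missed, the number of surjections from an n-set onto a k-set is
surj(n, k) = sum_{j=0}^{k} (-1)^j C(k, j) (k - j)^n.
Equivalently surj(n, k) = k! * S(n, k), where S(n, k) is the Stirling number of the second kind.
For n = 12, k = 5:
S(12, 5) = 1379400, so
surj = 5! * 1379400 = 120 * 1379400 = 165528000.

165528000


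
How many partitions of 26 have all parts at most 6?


Using the generating function (1-x)^(-1)(1-x^2)^(-1)...(1-x^6)^(-1),
the coefficient of x^26 counts these restricted partitions.
Result = 709

709


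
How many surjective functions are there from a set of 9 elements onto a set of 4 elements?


By inclusion-exclusion on which target elements are missed, the number of surjections from an n-set onto a k-set is
surj(n, k) = sum_{j=0}^{k} (-1)^j C(k, j) (k - j)^n.
Equivalently surj(n, k) = k! * S(n, k), where S(n, k) is the Stirling number of the second kind.
For n = 9, k = 4:
S(9, 4) = 7770, so
surj = 4! * 7770 = 24 * 7770 = 186480.

186480


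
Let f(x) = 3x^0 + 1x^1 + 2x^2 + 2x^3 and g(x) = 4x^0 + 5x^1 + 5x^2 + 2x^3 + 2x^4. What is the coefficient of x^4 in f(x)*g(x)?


Cauchy product at x^4:
3*2 + 1*2 + 2*5 + 2*5
= 28

28


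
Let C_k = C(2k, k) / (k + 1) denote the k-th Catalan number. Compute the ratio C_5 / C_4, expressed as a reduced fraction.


Using C_k = (2k)! / (k! (k+1)!), the ratio C_{k+1}/C_k simplifies to
C_{k+1}/C_k = [(2k+2)! / ((k+1)! (k+2)!)] * [k! (k+1)! / (2k)!]
 = (2k+2)(2k+1) / ((k+1)(k+2)) = 2(2k+1) / (k+2).
For k = 4: 2(2*4 + 1) / (4 + 2) = 18/6 = 3.

3


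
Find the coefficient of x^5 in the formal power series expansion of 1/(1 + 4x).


Write 1/(1 + c x) = 1/(1 - (-c) x) and apply the geometric-series identity
1/(1 - y) = sum_{k>=0} y^k to get 1/(1 + c x) = sum_{k>=0} (-c)^k x^k.
So the coefficient of x^k is (-c)^k = (-1)^k * c^k.
Here c = 4 and k = 5:
(-4)^5 = -1 * 1024 = -1024

-1024


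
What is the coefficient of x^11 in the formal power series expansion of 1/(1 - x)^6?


The expansion 1/(1 - x)^r = sum_{k>=0} C(k + r - 1, r - 1) x^k follows from the multiset / negative-binomial theorem (or from repeated differentiation of the geometric series).
For r = 6 and k = 11:
C(16, 5) = 20922789888000 / (120 * 39916800) = 4368.

4368


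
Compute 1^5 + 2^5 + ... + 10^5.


This power sum has a closed form given by Faulhaber's formula
sum_{k=1}^{m} k^p = (1 / (p + 1)) * sum_{j=0}^{p} C(p + 1, j) B_j m^(p + 1 - j),
but for small m direct computation is fastest:
1 + 32 + 243 + 1024 + 3125 + 7776 + 16807 + 32768 + 59049 + 100000 = 220825.

220825


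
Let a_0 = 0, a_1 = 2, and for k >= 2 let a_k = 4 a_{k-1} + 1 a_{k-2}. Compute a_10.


Iterating the recurrence forward:
a_0 = 0
a_1 = 2
a_2 = 4*2 + 1*0 = 8
a_3 = 4*8 + 1*2 = 34
a_4 = 4*34 + 1*8 = 144
a_5 = 4*144 + 1*34 = 610
a_6 = 4*610 + 1*144 = 2584
a_7 = 4*2584 + 1*610 = 10946
a_8 = 4*10946 + 1*2584 = 46368
a_9 = 4*46368 + 1*10946 = 196418
a_10 = 4*196418 + 1*46368 = 832040
So a_10 = 832040.

832040


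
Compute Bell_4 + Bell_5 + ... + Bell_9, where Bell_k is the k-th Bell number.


Recall Bell_k counts set partitions of a k-set (with Bell_0 = 1 by convention).
Bell_4 through Bell_9: 15, 52, 203, 877, 4140, 21147
Sum = 15 + 52 + 203 + 877 + 4140 + 21147 = 26434.

26434


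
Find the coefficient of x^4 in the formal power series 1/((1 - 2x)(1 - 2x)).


By partial fractions or Cauchy convolution:
The coefficient equals sum_{k=0}^{4} 2^k * 2^(4-k).
= 80

80


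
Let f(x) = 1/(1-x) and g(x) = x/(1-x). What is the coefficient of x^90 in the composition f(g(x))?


First simplify the composition: f(g(x)) = 1/(1 - x/(1-x)) = (1-x)/((1-x) - x) = (1-x)/(1-2x).
Now extract the coefficient. Write (1-x)/(1-2x) = 1/(1-2x) - x/(1-2x).
The coefficient of x^n in 1/(1-2x) is 2^n, and in x/(1-2x) is 2^(n-1) (for n >= 1).
So the coefficient of x^90 is 2^90 - 2^89 = 1237940039285380274899124224 - 618970019642690137449562112 = 618970019642690137449562112.

618970019642690137449562112


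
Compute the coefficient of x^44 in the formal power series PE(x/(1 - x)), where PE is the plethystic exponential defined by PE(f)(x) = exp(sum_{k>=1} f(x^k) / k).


For f(x) = x/(1 - x) we have
sum_{k>=1} f(x^k) / k = sum_{k>=1} (1/k) * x^k / (1 - x^k) = sum_{k, m >= 1} x^(k m) / k,
which after exponentiating simplifies to
PE(x/(1 - x)) = prod_{k>=1} 1 / (1 - x^k).
This is the generating function for the partition function p(n), so the coefficient of x^44 is p(44).
Computing p(44) by dynamic programming over parts 1, 2, ..., 44: p(44) = 75175.

75175


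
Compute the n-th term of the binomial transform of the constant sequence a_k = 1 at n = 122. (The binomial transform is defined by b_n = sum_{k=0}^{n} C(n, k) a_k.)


With a_k = 1 for all k, b_n = sum_{k=0}^{n} C(n, k) = 2^n by the binomial theorem.
For n = 122: 2^122 = 5316911983139663491615228241121378304.

5316911983139663491615228241121378304


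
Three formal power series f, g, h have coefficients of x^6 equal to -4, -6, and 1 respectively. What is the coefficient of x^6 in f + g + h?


Series addition is componentwise:
-4 + -6 + 1
= -9

-9


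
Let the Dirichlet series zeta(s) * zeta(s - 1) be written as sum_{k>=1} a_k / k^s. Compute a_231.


Convolution gives a_k = sum_{d | k} d * 1 = sum_{d | k} d = sigma(k), the sum of positive divisors of k.
For k = 231, the divisors are 1, 3, 7, 11, 21, 33, 77, 231, so
sigma(231) = 1 + 3 + 7 + 11 + 21 + 33 + 77 + 231 = 384.

384


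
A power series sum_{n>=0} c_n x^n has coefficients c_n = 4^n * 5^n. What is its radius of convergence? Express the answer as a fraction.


By the root test (Cauchy-Hadamard), the radius is R = 1 / limsup_n |c_n|^(1/n).
Here |c_n|^(1/n) = (4^n * 5^n)^(1/n) = 4 * 5 = 20 for all n.
So R = 1/20 = 1/20.

1/20


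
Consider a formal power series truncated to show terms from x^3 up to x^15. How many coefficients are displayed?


From x^3 to x^15 inclusive, the count is 15 - 3 + 1 = 13.

13


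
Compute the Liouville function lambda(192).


The Liouville function is lambda(k) = (-1)^Omega(k), where Omega(k) counts the prime factors of k with multiplicity.
Factoring: 192 = 2 * 2 * 2 * 2 * 2 * 2 * 3, so Omega(192) = 7.
lambda(192) = (-1)^7 = -1.

-1


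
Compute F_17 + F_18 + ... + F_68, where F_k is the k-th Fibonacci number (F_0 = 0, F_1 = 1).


Use the identity sum_{k=0}^{N} F_k = F_{N+2} - 1 (which follows from F_{k+2} - F_{k+1} = F_k). Then
sum_{k=17}^{68} F_k = (F_{70} - 1) - (F_{18} - 1) = F_{70} - F_{18}.
Computing: F_{70} = 190392490709135, F_{18} = 2584, so
Sum = 190392490709135 - 2584 = 190392490706551.

190392490706551


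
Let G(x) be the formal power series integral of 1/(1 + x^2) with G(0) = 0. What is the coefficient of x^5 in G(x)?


1/(1 + x^2) = sum_{j>=0} (-1)^j x^(2j). Integrating termwise with G(0) = 0:
G(x) = sum_{j>=0} (-1)^j x^(2j+1) / (2j+1) = arctan(x).
Only odd powers are nonzero. For x^5 write 5 = 2*2 + 1, giving
(-1)^2 / 5 = 1/5 = 1/5.

1/5


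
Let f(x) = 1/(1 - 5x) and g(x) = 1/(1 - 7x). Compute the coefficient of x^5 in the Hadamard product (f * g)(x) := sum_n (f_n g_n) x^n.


f has coefficients f_k = 5^k and g has coefficients g_k = 7^k, so the Hadamard product has coefficient (f*g)_k = 5^k * 7^k = 35^k.
For k = 5: 35^5 = 52521875.

52521875


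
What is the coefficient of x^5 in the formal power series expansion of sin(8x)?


The Maclaurin series is sin(t) = sum_{k>=0} (-1)^k t^(2k+1) / (2k+1)!, so substituting t = 8x, only odd powers of x are nonzero, with coefficient of x^(2k+1) equal to (-1)^k 8^(2k+1) / (2k+1)!.
Write 5 = 2*2 + 1, giving the coefficient (-1)^2 * 8^5 / 5! = 32768/120 = 4096/15.

4096/15


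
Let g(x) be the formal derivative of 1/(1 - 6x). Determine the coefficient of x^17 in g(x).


Differentiate termwise: d/dx sum_{k>=0} 6^k x^k = sum_{k>=1} k 6^k x^(k-1) = sum_{j>=0} (j+1) 6^(j+1) x^j.
Equivalently, d/dx [1/(1 - 6x)] = 6/(1 - 6x)^2.
For j = 17: 18 * 6^18 = 18 * 101559956668416 = 1828079220031488.

1828079220031488


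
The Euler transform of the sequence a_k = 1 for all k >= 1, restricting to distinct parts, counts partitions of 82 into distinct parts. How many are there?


Partitions of 82 into distinct parts can be computed via generating function.
Product (1+x)(1+x^2)(1+x^3)...
The coefficient of x^82 = 92864

92864


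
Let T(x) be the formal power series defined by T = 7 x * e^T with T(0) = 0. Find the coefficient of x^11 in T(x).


Apply the Lagrange inversion formula: if T = 7 x * phi(T) with phi(t) = e^t, then
[x^n] T = 7^n * (1/n) [t^(n-1)] phi(t)^n = 7^n * (1/n) [t^(n-1)] e^(n t) = 7^n * (1/n) * n^(n-1) / (n-1)! = 7^n * n^(n-1) / n!.
When c = 1 this is the Cayley count of rooted labeled trees on n vertices, divided by n!.
For n = 11: 7^11 * 11^10 / 11! = 1977326743 * 25937424601/39916800 = 666061861144200059/518400.

666061861144200059/518400


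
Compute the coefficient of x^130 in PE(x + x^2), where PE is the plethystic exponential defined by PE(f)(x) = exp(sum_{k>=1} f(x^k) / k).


With f(x) = x + x^2, the exponent is sum_{k>=1} (x^k + x^(2k)) / k = -ln(1 - x) - ln(1 - x^2). Exponentiating:
PE(x + x^2) = 1 / ((1 - x)(1 - x^2)).
This is the generating function for partitions of n into parts of size 1 or 2. The number of 2's can be any j in 0..65, and the rest are 1's, so
[x^130] = floor(130/2) + 1 = 66.

66


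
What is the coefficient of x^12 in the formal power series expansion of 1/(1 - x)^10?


The negative binomial / multiset identity is
1/(1 - x)^r = sum_{k>=0} C(k + r - 1, r - 1) x^k.
Here r = 10 and k = 12, so the coefficient is
C(12 + 9, 9) = C(21, 9)
= 293930

293930


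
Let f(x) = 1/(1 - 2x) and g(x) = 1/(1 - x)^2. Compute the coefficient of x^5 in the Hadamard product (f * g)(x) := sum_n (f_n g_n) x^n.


f has coefficients f_k = 2^k. For g = 1/(1 - x)^2 the coefficient is g_k = C(k + 1, 1) = k + 1. The Hadamard coefficient is (f * g)_k = 2^k * (k + 1).
For k = 5: 2^5 * 6 = 32 * 6 = 192.

192


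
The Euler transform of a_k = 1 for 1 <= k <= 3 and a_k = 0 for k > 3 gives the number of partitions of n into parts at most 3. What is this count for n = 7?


Partitions of 7 into parts at most 3:
Using generating function (1-x)^(-1)(1-x^2)^(-1)(1-x^3)^(-1),
the coefficient of x^7 = 8

8


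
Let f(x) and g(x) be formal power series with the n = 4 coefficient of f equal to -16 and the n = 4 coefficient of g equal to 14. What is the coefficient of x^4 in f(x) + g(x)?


Addition of formal power series is termwise.
The coefficient of x^4 in f + g = -16 + 14
= -2

-2


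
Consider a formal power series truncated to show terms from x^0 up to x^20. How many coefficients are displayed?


From x^0 to x^20 inclusive, the count is 20 - 0 + 1 = 21.

21


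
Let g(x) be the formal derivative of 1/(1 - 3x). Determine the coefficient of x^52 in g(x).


Differentiate termwise: d/dx sum_{k>=0} 3^k x^k = sum_{k>=1} k 3^k x^(k-1) = sum_{j>=0} (j+1) 3^(j+1) x^j.
Equivalently, d/dx [1/(1 - 3x)] = 3/(1 - 3x)^2.
For j = 52: 53 * 3^53 = 53 * 19383245667680019896796723 = 1027312020387041054530226319.

1027312020387041054530226319


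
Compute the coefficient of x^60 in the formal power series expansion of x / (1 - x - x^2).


Let f(x) = sum_{k>=0} a_k x^k. Multiplying f(x) * (1 - x - x^2) = x and matching coefficients gives a_0 = 0, a_1 = 1, and a_k = a_{k-1} + a_{k-2} for k >= 2. These are the Fibonacci numbers F_k.
Iterating from F_0 = 0, F_1 = 1:
F_0=0, F_1=1, F_2=1, F_3=2, F_4=3, F_5=5, F_6=8, F_7=13, F_8=21, F_9=34, ...
F_60 = 1548008755920.

1548008755920


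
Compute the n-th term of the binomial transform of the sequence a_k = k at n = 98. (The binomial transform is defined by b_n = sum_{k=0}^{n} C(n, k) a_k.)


With a_k = k, b_n = sum_{k=0}^{n} C(n, k) k. Using k * C(n, k) = n * C(n-1, k-1) gives b_n = n * sum_{k>=1} C(n-1, k-1) = n * 2^(n-1).
For n = 98: 98 * 2^97 = 98 * 158456325028528675187087900672 = 15528719852795810168334614265856.

15528719852795810168334614265856


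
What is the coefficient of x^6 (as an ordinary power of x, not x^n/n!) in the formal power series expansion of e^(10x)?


The exponential series is e^y = sum_{k>=0} y^k / k!. Substituting y = 10x gives
e^(10x) = sum_{k>=0} 10^k x^k / k!.
So the coefficient of x^n is a^n/n! with a = 10, n = 6:
10^6 / 6! = 1000000/720 = 12500/9

12500/9


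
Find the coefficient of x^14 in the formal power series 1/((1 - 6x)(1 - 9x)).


By partial fractions or Cauchy convolution:
The coefficient equals sum_{k=0}^{14} 6^k * 9^(14-k).
= 68473649036691

68473649036691


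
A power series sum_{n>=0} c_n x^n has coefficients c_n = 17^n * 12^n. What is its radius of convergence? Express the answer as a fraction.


By the root test (Cauchy-Hadamard), the radius is R = 1 / limsup_n |c_n|^(1/n).
Here |c_n|^(1/n) = (17^n * 12^n)^(1/n) = 17 * 12 = 204 for all n.
So R = 1/204 = 1/204.

1/204


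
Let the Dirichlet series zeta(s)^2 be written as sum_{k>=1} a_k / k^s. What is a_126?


The Dirichlet convolution of the constant function 1 with itself gives (1 * 1)(k) = sum_{d | k} 1 = d(k), the number of positive divisors of k.
Since zeta(s) = sum_{k>=1} 1/k^s, we have zeta(s)^2 = sum_{k>=1} d(k)/k^s, so a_k = d(k).
For k = 126: the divisors are 1, 2, 3, 6, 7, 9, 14, 18, 21, 42, 63, 126.
Count = 12.

12


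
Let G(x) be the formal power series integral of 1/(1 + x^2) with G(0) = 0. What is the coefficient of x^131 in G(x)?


1/(1 + x^2) = sum_{j>=0} (-1)^j x^(2j). Integrating termwise with G(0) = 0:
G(x) = sum_{j>=0} (-1)^j x^(2j+1) / (2j+1) = arctan(x).
Only odd powers are nonzero. For x^131 write 131 = 2*65 + 1, giving
(-1)^65 / 131 = -1/131 = -1/131.

-1/131


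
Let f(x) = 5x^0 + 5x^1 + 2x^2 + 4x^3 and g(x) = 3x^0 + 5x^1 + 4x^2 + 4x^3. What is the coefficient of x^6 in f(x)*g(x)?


Cauchy product at x^6:
4*4
= 16

16


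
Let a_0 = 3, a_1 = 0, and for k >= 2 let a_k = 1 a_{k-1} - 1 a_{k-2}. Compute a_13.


Iterating the recurrence forward:
a_0 = 3
a_1 = 0
a_2 = 1*0 - 1*3 = -3
a_3 = 1*-3 - 1*0 = -3
a_4 = 1*-3 - 1*-3 = 0
a_5 = 1*0 - 1*-3 = 3
a_6 = 1*3 - 1*0 = 3
a_7 = 1*3 - 1*3 = 0
a_8 = 1*0 - 1*3 = -3
a_9 = 1*-3 - 1*0 = -3
a_10 = 1*-3 - 1*-3 = 0
a_11 = 1*0 - 1*-3 = 3
a_12 = 1*3 - 1*0 = 3
a_13 = 1*3 - 1*3 = 0
So a_13 = 0.

0


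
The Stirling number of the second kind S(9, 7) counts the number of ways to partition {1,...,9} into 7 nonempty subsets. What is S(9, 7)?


Using the explicit formula S(n,k) = (1/k!) sum_{j=0}^{k} (-1)^(k-j) C(k,j) j^n:
S(9, 7) = 462
Equivalently, S(n,k) is n! times the coefficient of x^n in the EGF (e^x - 1)^k / k!.

462


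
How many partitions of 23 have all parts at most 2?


Using the generating function (1-x)^(-1)(1-x^2)^(-1),
the coefficient of x^23 counts these restricted partitions.
Result = 12

12


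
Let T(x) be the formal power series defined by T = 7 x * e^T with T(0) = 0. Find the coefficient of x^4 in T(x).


Apply the Lagrange inversion formula: if T = 7 x * phi(T) with phi(t) = e^t, then
[x^n] T = 7^n * (1/n) [t^(n-1)] phi(t)^n = 7^n * (1/n) [t^(n-1)] e^(n t) = 7^n * (1/n) * n^(n-1) / (n-1)! = 7^n * n^(n-1) / n!.
When c = 1 this is the Cayley count of rooted labeled trees on n vertices, divided by n!.
For n = 4: 7^4 * 4^3 / 4! = 2401 * 64/24 = 19208/3.

19208/3


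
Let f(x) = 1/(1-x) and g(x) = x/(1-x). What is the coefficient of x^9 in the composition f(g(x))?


First simplify the composition: f(g(x)) = 1/(1 - x/(1-x)) = (1-x)/((1-x) - x) = (1-x)/(1-2x).
Now extract the coefficient. Write (1-x)/(1-2x) = 1/(1-2x) - x/(1-2x).
The coefficient of x^n in 1/(1-2x) is 2^n, and in x/(1-2x) is 2^(n-1) (for n >= 1).
So the coefficient of x^9 is 2^9 - 2^8 = 512 - 256 = 256.

256


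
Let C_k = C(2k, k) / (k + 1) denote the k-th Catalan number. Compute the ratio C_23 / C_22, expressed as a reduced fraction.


Using C_k = (2k)! / (k! (k+1)!), the ratio C_{k+1}/C_k simplifies to
C_{k+1}/C_k = [(2k+2)! / ((k+1)! (k+2)!)] * [k! (k+1)! / (2k)!]
 = (2k+2)(2k+1) / ((k+1)(k+2)) = 2(2k+1) / (k+2).
For k = 22: 2(2*22 + 1) / (22 + 2) = 90/24 = 15/4.

15/4


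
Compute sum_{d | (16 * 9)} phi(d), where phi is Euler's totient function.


First, 16 * 9 = 144. One classical identity is sum_{d | n} phi(d) = n (each k in [1, n] has a unique gcd with n, and among the k's with gcd(k, n) = n/d there are phi(d) of them). So the sum equals 144. We also verify directly:
Divisors of 144: 1, 2, 3, 4, 6, 8, 9, 12, 16, 18, 24, 36, 48, 72, 144.
phi values: 1, 1, 2, 2, 2, 4, 6, 4, 8, 6, 8, 12, 16, 24, 48.
Sum = 144.

144


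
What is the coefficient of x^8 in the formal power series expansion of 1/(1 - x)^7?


The expansion 1/(1 - x)^r = sum_{k>=0} C(k + r - 1, r - 1) x^k follows from the multiset / negative-binomial theorem (or from repeated differentiation of the geometric series).
For r = 7 and k = 8:
C(14, 6) = 87178291200 / (720 * 40320) = 3003.

3003


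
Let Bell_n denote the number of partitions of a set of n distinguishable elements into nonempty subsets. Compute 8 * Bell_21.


Bell_21 can be computed from the Bell triangle or from Dobinski's identity Bell_n = (1/e) * sum_{k>=0} k^n / k!.
Computing Bell_21 = 474869816156751.
Then 8 * 474869816156751 = 3798958529254008.

3798958529254008


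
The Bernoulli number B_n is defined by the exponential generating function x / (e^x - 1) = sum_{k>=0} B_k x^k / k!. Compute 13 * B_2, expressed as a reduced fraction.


Bernoulli numbers can also be computed recursively via B_0 = 1 and sum_{j=0}^{m} C(m+1, j) B_j = 0 for m >= 1. Odd-index Bernoulli numbers vanish for k >= 3.
Computing B_2 = 1/6, so 13 * B_2 = 13 * 1/6 = 13/6.

13/6


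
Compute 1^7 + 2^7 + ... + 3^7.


This power sum has a closed form given by Faulhaber's formula
sum_{k=1}^{m} k^p = (1 / (p + 1)) * sum_{j=0}^{p} C(p + 1, j) B_j m^(p + 1 - j),
but for small m direct computation is fastest:
1 + 128 + 2187 = 2316.

2316


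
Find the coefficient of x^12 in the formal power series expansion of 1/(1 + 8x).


Write 1/(1 + c x) = 1/(1 - (-c) x) and apply the geometric-series identity
1/(1 - y) = sum_{k>=0} y^k to get 1/(1 + c x) = sum_{k>=0} (-c)^k x^k.
So the coefficient of x^k is (-c)^k = (-1)^k * c^k.
Here c = 8 and k = 12:
(-8)^12 = 1 * 68719476736 = 68719476736

68719476736


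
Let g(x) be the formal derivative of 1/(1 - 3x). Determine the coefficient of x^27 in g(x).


Differentiate termwise: d/dx sum_{k>=0} 3^k x^k = sum_{k>=1} k 3^k x^(k-1) = sum_{j>=0} (j+1) 3^(j+1) x^j.
Equivalently, d/dx [1/(1 - 3x)] = 3/(1 - 3x)^2.
For j = 27: 28 * 3^28 = 28 * 22876792454961 = 640550188738908.

640550188738908


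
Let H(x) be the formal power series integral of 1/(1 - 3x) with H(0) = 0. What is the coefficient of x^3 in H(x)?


1/(1 - 3x) = sum_{k>=0} 3^k x^k. Integrating termwise with H(0) = 0:
H(x) = sum_{k>=0} 3^k x^(k+1) / (k+1) = sum_{m>=1} 3^(m-1) x^m / m.
For m = 3: 3^2/3 = 9/3 = 3.

3


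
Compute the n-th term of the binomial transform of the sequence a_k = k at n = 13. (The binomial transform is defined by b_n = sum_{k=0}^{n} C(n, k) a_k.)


With a_k = k, b_n = sum_{k=0}^{n} C(n, k) k. Using k * C(n, k) = n * C(n-1, k-1) gives b_n = n * sum_{k>=1} C(n-1, k-1) = n * 2^(n-1).
For n = 13: 13 * 2^12 = 13 * 4096 = 53248.

53248


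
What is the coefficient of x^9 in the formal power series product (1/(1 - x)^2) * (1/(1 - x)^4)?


Combine the factors: (1/(1 - x)^2) * (1/(1 - x)^4) = 1/(1 - x)^6.
Then use 1/(1 - x)^r = sum_{k>=0} C(k + r - 1, r - 1) x^k with r = 6 and k = 9:
C(14, 5) = 2002.

2002


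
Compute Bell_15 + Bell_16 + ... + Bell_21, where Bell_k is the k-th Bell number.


Recall Bell_k counts set partitions of a k-set (with Bell_0 = 1 by convention).
Bell_15 through Bell_21: 1382958545, 10480142147, 82864869804, 682076806159, 5832742205057, 51724158235372, 474869816156751
Sum = 1382958545 + 10480142147 + 82864869804 + 682076806159 + 5832742205057 + 51724158235372 + 474869816156751 = 533203521373835.

533203521373835
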